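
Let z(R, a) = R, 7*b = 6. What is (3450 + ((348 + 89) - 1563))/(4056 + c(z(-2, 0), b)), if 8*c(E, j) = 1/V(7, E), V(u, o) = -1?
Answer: 18592/32447 ≈ 0.57300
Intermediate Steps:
b = 6/7 (b = (⅐)*6 = 6/7 ≈ 0.85714)
c(E, j) = -⅛ (c(E, j) = (⅛)/(-1) = (⅛)*(-1) = -⅛)
(3450 + ((348 + 89) - 1563))/(4056 + c(z(-2, 0), b)) = (3450 + ((348 + 89) - 1563))/(4056 - ⅛) = (3450 + (437 - 1563))/(32447/8) = (3450 - 1126)*(8/32447) = 2324*(8/32447) = 18592/32447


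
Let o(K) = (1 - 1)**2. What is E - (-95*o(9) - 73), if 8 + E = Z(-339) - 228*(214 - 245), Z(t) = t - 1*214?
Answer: 6580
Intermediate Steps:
o(K) = 0 (o(K) = 0**2 = 0)
Z(t) = -214 + t (Z(t) = t - 214 = -214 + t)
E = 6507 (E = -8 + ((-214 - 339) - 228*(214 - 245)) = -8 + (-553 - 228*(-31)) = -8 + (-553 - 1*(-7068)) = -8 + (-553 + 7068) = -8 + 6515 = 6507)
E - (-95*o(9) - 73) = 6507 - (-95*0 - 73) = 6507 - (0 - 73) = 6507 - 1*(-73) = 6507 + 73 = 6580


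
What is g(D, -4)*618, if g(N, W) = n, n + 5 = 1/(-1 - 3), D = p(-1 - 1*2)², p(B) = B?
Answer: -6489/2 ≈ -3244.5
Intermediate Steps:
D = 9 (D = (-1 - 1*2)² = (-1 - 2)² = (-3)² = 9)
n = -21/4 (n = -5 + 1/(-1 - 3) = -5 + 1/(-4) = -5 - ¼ = -21/4 ≈ -5.2500)
g(N, W) = -21/4
g(D, -4)*618 = -21/4*618 = -6489/2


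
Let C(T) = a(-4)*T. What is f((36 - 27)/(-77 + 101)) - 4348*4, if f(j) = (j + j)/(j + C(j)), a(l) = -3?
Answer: -17393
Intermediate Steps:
C(T) = -3*T
f(j) = -1 (f(j) = (j + j)/(j - 3*j) = (2*j)/((-2*j)) = (2*j)*(-1/(2*j)) = -1)
f((36 - 27)/(-77 + 101)) - 4348*4 = -1 - 4348*4 = -1 - 17392 = -17393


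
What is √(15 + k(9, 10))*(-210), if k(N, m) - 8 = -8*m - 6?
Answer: -630*I*√7 ≈ -1666.8*I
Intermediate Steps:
k(N, m) = 2 - 8*m (k(N, m) = 8 + (-8*m - 6) = 8 + (-6 - 8*m) = 2 - 8*m)
√(15 + k(9, 10))*(-210) = √(15 + (2 - 8*10))*(-210) = √(15 + (2 - 80))*(-210) = √(15 - 78)*(-210) = √(-63)*(-210) = (3*I*√7)*(-210) = -630*I*√7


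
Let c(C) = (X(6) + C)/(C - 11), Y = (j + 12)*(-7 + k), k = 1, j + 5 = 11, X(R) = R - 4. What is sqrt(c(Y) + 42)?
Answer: 4*sqrt(37961)/119 ≈ 6.5491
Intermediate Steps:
X(R) = -4 + R
j = 6 (j = -5 + 11 = 6)
Y = -108 (Y = (6 + 12)*(-7 + 1) = 18*(-6) = -108)
c(C) = (2 + C)/(-11 + C) (c(C) = ((-4 + 6) + C)/(C - 11) = (2 + C)/(-11 + C))
sqrt(c(Y) + 42) = sqrt((2 - 108)/(-11 - 108) + 42) = sqrt(-106/(-119) + 42) = sqrt(-1/119*(-106) + 42) = sqrt(106/119 + 42) = sqrt(5104/119) = 4*sqrt(37961)/119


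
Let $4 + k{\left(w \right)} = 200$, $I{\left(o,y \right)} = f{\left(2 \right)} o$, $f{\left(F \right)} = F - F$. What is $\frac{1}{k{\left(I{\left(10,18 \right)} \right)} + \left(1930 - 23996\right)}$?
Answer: $- \frac{1}{21870} \approx -4.5725 \cdot 10^{-5}$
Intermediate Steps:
$f{\left(F \right)} = 0$
$I{\left(o,y \right)} = 0$ ($I{\left(o,y \right)} = 0 o = 0$)
$k{\left(w \right)} = 196$ ($k{\left(w \right)} = -4 + 200 = 196$)
$\frac{1}{k{\left(I{\left(10,18 \right)} \right)} + \left(1930 - 23996\right)} = \frac{1}{196 + \left(1930 - 23996\right)} = \frac{1}{196 - 22066} = \frac{1}{-21870} = - \frac{1}{21870}$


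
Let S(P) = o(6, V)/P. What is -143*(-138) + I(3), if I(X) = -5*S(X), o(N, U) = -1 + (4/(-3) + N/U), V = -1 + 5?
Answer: 355237/18 ≈ 19735.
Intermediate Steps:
V = 4
o(N, U) = -7/3 + N/U (o(N, U) = -1 + (4*(-⅓) + N/U) = -1 + (-4/3 + N/U) = -7/3 + N/U)
S(P) = -5/(6*P) (S(P) = (-7/3 + 6/4)/P = (-7/3 + 6*(¼))/P = (-7/3 + 3/2)/P = -5/(6*P))
I(X) = 25/(6*X) (I(X) = -(-25)/(6*X) = 25/(6*X))
-143*(-138) + I(3) = -143*(-138) + (25/6)/3 = 19734 + (25/6)*(⅓) = 19734 + 25/18 = 355237/18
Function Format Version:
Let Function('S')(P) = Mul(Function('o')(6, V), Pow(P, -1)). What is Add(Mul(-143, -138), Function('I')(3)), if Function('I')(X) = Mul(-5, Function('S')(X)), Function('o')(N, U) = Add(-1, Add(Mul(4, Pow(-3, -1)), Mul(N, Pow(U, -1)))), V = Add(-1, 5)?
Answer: Rational(355237, 18) ≈ 19735.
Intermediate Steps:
V = 4
Function('o')(N, U) = Add(Rational(-7, 3), Mul(N, Pow(U, -1))) (Function('o')(N, U) = Add(-1, Add(Mul(4, Rational(-1, 3)), Mul(N, Pow(U, -1)))) = Add(-1, Add(Rational(-4, 3), Mul(N, Pow(U, -1)))) = Add(Rational(-7, 3), Mul(N, Pow(U, -1))))
Function('S')(P) = Mul(Rational(-5, 6), Pow(P, -1)) (Function('S')(P) = Mul(Add(Rational(-7, 3), Mul(6, Pow(4, -1))), Pow(P, -1)) = Mul(Add(Rational(-7, 3), Mul(6, Rational(1, 4))), Pow(P, -1)) = Mul(Add(Rational(-7, 3), Rational(3, 2)), Pow(P, -1)) = Mul(Rational(-5, 6), Pow(P, -1)))
Function('I')(X) = Mul(Rational(25, 6), Pow(X, -1)) (Function('I')(X) = Mul(-5, Mul(Rational(-5, 6), Pow(X, -1))) = Mul(Rational(25, 6), Pow(X, -1)))
Add(Mul(-143, -138), Function('I')(3)) = Add(Mul(-143, -138), Mul(Rational(25, 6), Pow(3, -1))) = Add(19734, Mul(Rational(25, 6), Rational(1, 3))) = Add(19734, Rational(25, 18)) = Rational(355237, 18)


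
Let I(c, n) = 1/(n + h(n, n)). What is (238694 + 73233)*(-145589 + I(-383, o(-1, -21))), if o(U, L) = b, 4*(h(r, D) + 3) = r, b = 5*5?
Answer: -5131683572631/113 ≈ -4.5413e+10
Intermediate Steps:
b = 25
h(r, D) = -3 + r/4
o(U, L) = 25
I(c, n) = 1/(-3 + 5*n/4) (I(c, n) = 1/(n + (-3 + n/4)) = 1/(-3 + 5*n/4))
(238694 + 73233)*(-145589 + I(-383, o(-1, -21))) = (238694 + 73233)*(-145589 + 4/(-12 + 5*25)) = 311927*(-145589 + 4/(-12 + 125)) = 311927*(-145589 + 4/113) = 311927*(-16451553/113) = -5131683572631/113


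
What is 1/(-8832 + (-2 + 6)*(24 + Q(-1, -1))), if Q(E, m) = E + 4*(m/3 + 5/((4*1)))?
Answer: -3/26176 ≈ -0.00011461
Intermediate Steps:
Q(E, m) = 5 + E + 4*m/3 (Q(E, m) = E + 4*(m*(⅓) + 5/4) = E + 4*(m/3 + 5*(¼)) = E + 4*(m/3 + 5/4) = E + 4*(5/4 + m/3) = E + (5 + 4*m/3) = 5 + E + 4*m/3)
1/(-8832 + (-2 + 6)*(24 + Q(-1, -1))) = 1/(-8832 + (-2 + 6)*(24 + (5 - 1 + (4/3)*(-1)))) = 1/(-8832 + 4*(24 + (5 - 1 - 4/3))) = 1/(-8832 + 4*(24 + 8/3)) = 1/(-8832 + 4*(80/3)) = 1/(-8832 + 320/3) = 1/(-26176/3) = -3/26176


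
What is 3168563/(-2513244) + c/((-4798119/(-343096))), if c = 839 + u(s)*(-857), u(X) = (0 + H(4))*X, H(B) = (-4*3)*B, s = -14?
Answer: -55098281174306173/1339871532004 ≈ -41122.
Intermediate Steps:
H(B) = -12*B
u(X) = -48*X (u(X) = (0 - 12*4)*X = (0 - 48)*X = -48*X)
c = -575065 (c = 839 - 48*(-14)*(-857) = 839 + 672*(-857) = 839 - 575904 = -575065)
3168563/(-2513244) + c/((-4798119/(-343096))) = 3168563/(-2513244) - 575065/((-4798119/(-343096))) = 3168563*(-1/2513244) - 575065/((-4798119*(-1/343096))) = -3168563/2513244 - 575065/4798119/343096 = -3168563/2513244 - 575065*343096/4798119 = -3168563/2513244 - 197302501240/4798119 = -55098281174306173/1339871532004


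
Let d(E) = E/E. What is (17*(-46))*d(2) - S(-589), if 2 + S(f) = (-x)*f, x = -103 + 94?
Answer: 4521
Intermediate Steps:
d(E) = 1
x = -9
S(f) = -2 + 9*f (S(f) = -2 + (-1*(-9))*f = -2 + 9*f)
(17*(-46))*d(2) - S(-589) = (17*(-46))*1 - (-2 + 9*(-589)) = -782*1 - (-2 - 5301) = -782 - 1*(-5303) = -782 + 5303 = 4521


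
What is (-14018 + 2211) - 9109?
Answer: -20916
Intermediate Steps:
(-14018 + 2211) - 9109 = -11807 - 9109 = -20916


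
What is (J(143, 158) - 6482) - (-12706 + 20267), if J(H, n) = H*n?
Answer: 8551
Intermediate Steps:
(J(143, 158) - 6482) - (-12706 + 20267) = (143*158 - 6482) - (-12706 + 20267) = (22594 - 6482) - 1*7561 = 16112 - 7561 = 8551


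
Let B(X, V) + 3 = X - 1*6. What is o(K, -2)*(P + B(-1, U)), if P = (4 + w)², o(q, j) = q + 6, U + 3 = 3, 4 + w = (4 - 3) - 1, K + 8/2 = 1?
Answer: -30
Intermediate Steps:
K = -3 (K = -4 + 1 = -3)
w = -4 (w = -4 + ((4 - 3) - 1) = -4 + (1 - 1) = -4 + 0 = -4)
U = 0 (U = -3 + 3 = 0)
o(q, j) = 6 + q
P = 0 (P = (4 - 4)² = 0² = 0)
B(X, V) = -9 + X (B(X, V) = -3 + (X - 1*6) = -3 + (X - 6) = -3 + (-6 + X) = -9 + X)
o(K, -2)*(P + B(-1, U)) = (6 - 3)*(0 + (-9 - 1)) = 3*(0 - 10) = 3*(-10) = -30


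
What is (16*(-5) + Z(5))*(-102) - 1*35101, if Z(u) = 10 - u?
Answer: -27451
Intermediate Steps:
(16*(-5) + Z(5))*(-102) - 1*35101 = (16*(-5) + (10 - 1*5))*(-102) - 1*35101 = (-80 + (10 - 5))*(-102) - 35101 = (-80 + 5)*(-102) - 35101 = -75*(-102) - 35101 = 7650 - 35101 = -27451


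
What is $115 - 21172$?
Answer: $-21057$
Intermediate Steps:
$115 - 21172 = -21057$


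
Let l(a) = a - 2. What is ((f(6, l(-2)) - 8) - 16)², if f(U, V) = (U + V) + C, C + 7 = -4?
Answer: 1089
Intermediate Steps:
l(a) = -2 + a
C = -11 (C = -7 - 4 = -11)
f(U, V) = -11 + U + V (f(U, V) = (U + V) - 11 = -11 + U + V)
((f(6, l(-2)) - 8) - 16)² = (((-11 + 6 + (-2 - 2)) - 8) - 16)² = (((-11 + 6 - 4) - 8) - 16)² = ((-9 - 8) - 16)² = (-17 - 16)² = (-33)² = 1089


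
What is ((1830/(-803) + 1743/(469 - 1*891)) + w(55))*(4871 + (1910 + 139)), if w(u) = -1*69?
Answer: -88415604780/169433 ≈ -5.2183e+5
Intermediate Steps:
w(u) = -69
((1830/(-803) + 1743/(469 - 1*891)) + w(55))*(4871 + (1910 + 139)) = ((1830/(-803) + 1743/(469 - 1*891)) - 69)*(4871 + (1910 + 139)) = ((1830*(-1/803) + 1743/(469 - 891)) - 69)*(4871 + 2049) = ((-1830/803 + 1743/(-422)) - 69)*6920 = ((-1830/803 + 1743*(-1/422)) - 69)*6920 = ((-1830/803 - 1743/422) - 69)*6920 = (-2171889/338866 - 69)*6920 = -25553643/338866*6920 = -88415604780/169433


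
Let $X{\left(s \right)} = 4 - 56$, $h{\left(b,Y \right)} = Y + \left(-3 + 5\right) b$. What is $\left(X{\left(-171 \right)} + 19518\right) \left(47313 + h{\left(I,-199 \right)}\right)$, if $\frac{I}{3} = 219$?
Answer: $942699448$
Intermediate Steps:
$I = 657$ ($I = 3 \cdot 219 = 657$)
$h{\left(b,Y \right)} = Y + 2 b$
$X{\left(s \right)} = -52$
$\left(X{\left(-171 \right)} + 19518\right) \left(47313 + h{\left(I,-199 \right)}\right) = \left(-52 + 19518\right) \left(47313 + \left(-199 + 2 \cdot 657\right)\right) = 19466 \left(47313 + \left(-199 + 1314\right)\right) = 19466 \left(47313 + 1115\right) = 19466 \cdot 48428 = 942699448$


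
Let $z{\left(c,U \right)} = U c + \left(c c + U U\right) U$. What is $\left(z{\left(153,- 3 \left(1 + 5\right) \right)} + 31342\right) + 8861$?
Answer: $-389745$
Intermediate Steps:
$z{\left(c,U \right)} = U c + U \left(U^{2} + c^{2}\right)$ ($z{\left(c,U \right)} = U c + \left(c^{2} + U^{2}\right) U = U c + \left(U^{2} + c^{2}\right) U = U c + U \left(U^{2} + c^{2}\right)$)
$\left(z{\left(153,- 3 \left(1 + 5\right) \right)} + 31342\right) + 8861 = \left(- 3 \left(1 + 5\right) \left(153 + \left(- 3 \left(1 + 5\right)\right)^{2} + 153^{2}\right) + 31342\right) + 8861 = \left(\left(-3\right) 6 \left(153 + \left(\left(-3\right) 6\right)^{2} + 23409\right) + 31342\right) + 8861 = \left(- 18 \left(153 + \left(-18\right)^{2} + 23409\right) + 31342\right) + 8861 = \left(- 18 \left(153 + 324 + 23409\right) + 31342\right) + 8861 = \left(\left(-18\right) 23886 + 31342\right) + 8861 = \left(-429948 + 31342\right) + 8861 = -398606 + 8861 = -389745$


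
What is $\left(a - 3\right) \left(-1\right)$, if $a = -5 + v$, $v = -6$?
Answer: $14$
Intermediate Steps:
$a = -11$ ($a = -5 - 6 = -11$)
$\left(a - 3\right) \left(-1\right) = \left(-11 - 3\right) \left(-1\right) = \left(-14\right) \left(-1\right) = 14$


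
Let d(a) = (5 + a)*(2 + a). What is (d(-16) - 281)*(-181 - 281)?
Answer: 58674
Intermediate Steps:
d(a) = (2 + a)*(5 + a)
(d(-16) - 281)*(-181 - 281) = ((10 + (-16)² + 7*(-16)) - 281)*(-181 - 281) = ((10 + 256 - 112) - 281)*(-462) = (154 - 281)*(-462) = -127*(-462) = 58674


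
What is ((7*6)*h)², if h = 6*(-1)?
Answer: 63504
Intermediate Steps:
h = -6
((7*6)*h)² = ((7*6)*(-6))² = (42*(-6))² = (-252)² = 63504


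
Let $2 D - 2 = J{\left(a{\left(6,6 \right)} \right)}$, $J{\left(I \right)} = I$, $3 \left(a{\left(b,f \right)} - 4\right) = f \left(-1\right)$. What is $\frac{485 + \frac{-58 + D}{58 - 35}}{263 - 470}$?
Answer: $- \frac{11099}{4761} \approx -2.3312$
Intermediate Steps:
$a{\left(b,f \right)} = 4 - \frac{f}{3}$ ($a{\left(b,f \right)} = 4 + \frac{f \left(-1\right)}{3} = 4 + \frac{\left(-1\right) f}{3} = 4 - \frac{f}{3}$)
$D = 2$ ($D = 1 + \frac{4 - 2}{2} = 1 + \frac{1}{2} \cdot 2 = 1 + 1 = 2$)
$\frac{485 + \frac{-58 + D}{58 - 35}}{263 - 470} = \frac{485 + \frac{-58 + 2}{58 - 35}}{263 - 470} = \frac{485 - \frac{56}{58 - 35}}{-207} = \left(485 - \frac{56}{23}\right) \left(- \frac{1}{207}\right) = \frac{11099}{23} \left(- \frac{1}{207}\right) = - \frac{11099}{4761}$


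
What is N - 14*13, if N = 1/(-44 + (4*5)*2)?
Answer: -729/4 ≈ -182.25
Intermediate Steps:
N = -¼ (N = 1/(-44 + 20*2) = 1/(-44 + 40) = 1/(-4) = -¼ ≈ -0.25000)
N - 14*13 = -¼ - 14*13 = -¼ - 182 = -729/4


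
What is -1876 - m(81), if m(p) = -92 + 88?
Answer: -1872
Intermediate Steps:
m(p) = -4
-1876 - m(81) = -1876 - 1*(-4) = -1876 + 4 = -1872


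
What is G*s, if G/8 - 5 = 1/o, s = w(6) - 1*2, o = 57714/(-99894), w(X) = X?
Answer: 1006272/9619 ≈ 104.61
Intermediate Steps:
o = -9619/16649 (o = 57714*(-1/99894) = -9619/16649 ≈ -0.57775)
s = 4 (s = 6 - 1*2 = 6 - 2 = 4)
G = 251568/9619 (G = 40 + 8/(-9619/16649) = 40 + 8*(-16649/9619) = 40 - 133192/9619 = 251568/9619 ≈ 26.153)
G*s = (251568/9619)*4 = 1006272/9619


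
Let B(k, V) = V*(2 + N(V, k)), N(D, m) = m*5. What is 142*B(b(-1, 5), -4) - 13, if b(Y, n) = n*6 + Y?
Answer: -83509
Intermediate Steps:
b(Y, n) = Y + 6*n (b(Y, n) = 6*n + Y = Y + 6*n)
N(D, m) = 5*m
B(k, V) = V*(2 + 5*k)
142*B(b(-1, 5), -4) - 13 = 142*(-4*(2 + 5*(-1 + 6*5))) - 13 = 142*(-4*(2 + 5*(-1 + 30))) - 13 = 142*(-4*(2 + 5*29)) - 13 = 142*(-4*(2 + 145)) - 13 = 142*(-4*147) - 13 = 142*(-588) - 13 = -83496 - 13 = -83509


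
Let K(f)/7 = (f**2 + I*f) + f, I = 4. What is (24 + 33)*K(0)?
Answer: 0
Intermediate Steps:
K(f) = 7*f**2 + 35*f (K(f) = 7*((f**2 + 4*f) + f) = 7*(f**2 + 5*f) = 7*f**2 + 35*f)
(24 + 33)*K(0) = (24 + 33)*(7*0*(5 + 0)) = 57*(7*0*5) = 57*0 = 0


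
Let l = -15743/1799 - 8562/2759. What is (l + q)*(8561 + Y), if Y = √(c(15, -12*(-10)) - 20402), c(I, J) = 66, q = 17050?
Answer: 103426457404725/709063 + 48324474900*I*√1271/709063 ≈ 1.4586e+8 + 2.4297e+6*I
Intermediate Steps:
l = -8405425/709063 (l = -15743*1/1799 - 8562*1/2759 = -2249/257 - 8562/2759 = -8405425/709063 ≈ -11.854)
Y = 4*I*√1271 (Y = √(66 - 20402) = √(-20336) = 4*I*√1271 ≈ 142.6*I)
(l + q)*(8561 + Y) = (-8405425/709063 + 17050)*(8561 + 4*I*√1271) = 12081118725*(8561 + 4*I*√1271)/709063 = 103426457404725/709063 + 48324474900*I*√1271/709063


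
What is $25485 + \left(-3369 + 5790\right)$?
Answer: $27906$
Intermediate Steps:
$25485 + \left(-3369 + 5790\right) = 25485 + 2421 = 27906$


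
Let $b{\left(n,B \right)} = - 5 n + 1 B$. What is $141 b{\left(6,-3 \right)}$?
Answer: $-4653$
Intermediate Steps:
$b{\left(n,B \right)} = B - 5 n$ ($b{\left(n,B \right)} = - 5 n + B = B - 5 n$)
$141 b{\left(6,-3 \right)} = 141 \left(-3 - 30\right) = 141 \left(-33\right) = -4653$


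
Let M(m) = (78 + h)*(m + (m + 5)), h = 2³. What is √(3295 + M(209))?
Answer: √39673 ≈ 199.18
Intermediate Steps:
h = 8
M(m) = 430 + 172*m (M(m) = (78 + 8)*(m + (m + 5)) = 86*(m + (5 + m)) = 86*(5 + 2*m) = 430 + 172*m)
√(3295 + M(209)) = √(3295 + (430 + 172*209)) = √(3295 + (430 + 35948)) = √(3295 + 36378) = √39673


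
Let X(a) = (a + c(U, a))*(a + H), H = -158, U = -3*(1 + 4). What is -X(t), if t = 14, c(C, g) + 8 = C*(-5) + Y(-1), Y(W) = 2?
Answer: 11952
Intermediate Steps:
U = -15 (U = -3*5 = -15)
c(C, g) = -6 - 5*C (c(C, g) = -8 + (C*(-5) + 2) = -8 + (-5*C + 2) = -8 + (2 - 5*C) = -6 - 5*C)
X(a) = (-158 + a)*(69 + a) (X(a) = (a + (-6 - 5*(-15)))*(a - 158) = (a + (-6 + 75))*(-158 + a) = (a + 69)*(-158 + a) = (69 + a)*(-158 + a) = (-158 + a)*(69 + a))
-X(t) = -(-10902 + 14² - 89*14) = -(-10902 + 196 - 1246) = -1*(-11952) = 11952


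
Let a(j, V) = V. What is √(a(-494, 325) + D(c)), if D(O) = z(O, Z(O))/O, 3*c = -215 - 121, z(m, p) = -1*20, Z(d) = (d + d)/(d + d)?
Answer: √63735/14 ≈ 18.033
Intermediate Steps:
Z(d) = 1 (Z(d) = (2*d)/((2*d)) = (2*d)*(1/(2*d)) = 1)
z(m, p) = -20
c = -112 (c = (-215 - 121)/3 = (⅓)*(-336) = -112)
D(O) = -20/O
√(a(-494, 325) + D(c)) = √(325 - 20/(-112)) = √(325 - 20*(-1/112)) = √(325 + 5/28) = √(9105/28) = √63735/14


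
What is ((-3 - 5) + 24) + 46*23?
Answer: 1074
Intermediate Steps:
((-3 - 5) + 24) + 46*23 = (-8 + 24) + 1058 = 16 + 1058 = 1074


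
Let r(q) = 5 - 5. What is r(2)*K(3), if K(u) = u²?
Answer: 0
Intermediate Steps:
r(q) = 0
r(2)*K(3) = 0*3² = 0*9 = 0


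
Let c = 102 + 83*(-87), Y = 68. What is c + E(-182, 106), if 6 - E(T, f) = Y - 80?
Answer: -7101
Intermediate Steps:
E(T, f) = 18 (E(T, f) = 6 - (68 - 80) = 6 - 1*(-12) = 6 + 12 = 18)
c = -7119 (c = 102 - 7221 = -7119)
c + E(-182, 106) = -7119 + 18 = -7101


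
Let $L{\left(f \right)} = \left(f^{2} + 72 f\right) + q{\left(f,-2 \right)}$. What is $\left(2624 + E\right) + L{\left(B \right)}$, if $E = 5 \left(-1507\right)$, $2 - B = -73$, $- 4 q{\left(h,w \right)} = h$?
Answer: $\frac{24381}{4} \approx 6095.3$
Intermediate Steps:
$q{\left(h,w \right)} = - \frac{h}{4}$
$B = 75$ ($B = 2 - -73 = 2 + 73 = 75$)
$L{\left(f \right)} = f^{2} + \frac{287 f}{4}$ ($L{\left(f \right)} = \left(f^{2} + 72 f\right) - \frac{f}{4} = f^{2} + \frac{287 f}{4}$)
$E = -7535$
$\left(2624 + E\right) + L{\left(B \right)} = \left(2624 - 7535\right) + \frac{1}{4} \cdot 75 \left(287 + 4 \cdot 75\right) = -4911 + \frac{1}{4} \cdot 75 \left(287 + 300\right) = -4911 + \frac{1}{4} \cdot 75 \cdot 587 = -4911 + \frac{44025}{4} = \frac{24381}{4}$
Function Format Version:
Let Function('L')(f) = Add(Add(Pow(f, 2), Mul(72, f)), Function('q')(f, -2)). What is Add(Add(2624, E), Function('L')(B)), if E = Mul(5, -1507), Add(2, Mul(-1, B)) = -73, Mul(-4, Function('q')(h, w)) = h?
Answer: Rational(24381, 4) ≈ 6095.3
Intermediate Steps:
Function('q')(h, w) = Mul(Rational(-1, 4), h)
B = 75 (B = Add(2, Mul(-1, -73)) = Add(2, 73) = 75)
Function('L')(f) = Add(Pow(f, 2), Mul(Rational(287, 4), f)) (Function('L')(f) = Add(Add(Pow(f, 2), Mul(72, f)), Mul(Rational(-1, 4), f)) = Add(Pow(f, 2), Mul(Rational(287, 4), f)))
E = -7535
Add(Add(2624, E), Function('L')(B)) = Add(Add(2624, -7535), Mul(Rational(1, 4), 75, Add(287, Mul(4, 75)))) = Add(-4911, Mul(Rational(1, 4), 75, Add(287, 300))) = Add(-4911, Mul(Rational(1, 4), 75, 587)) = Add(-4911, Rational(44025, 4)) = Rational(24381, 4)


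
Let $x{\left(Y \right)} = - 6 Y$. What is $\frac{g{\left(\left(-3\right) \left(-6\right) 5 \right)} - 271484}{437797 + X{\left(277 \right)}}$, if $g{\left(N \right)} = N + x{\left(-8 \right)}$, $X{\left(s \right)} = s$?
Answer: $- \frac{135673}{219037} \approx -0.61941$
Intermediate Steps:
$g{\left(N \right)} = 48 + N$ ($g{\left(N \right)} = N - -48 = N + 48 = 48 + N$)
$\frac{g{\left(\left(-3\right) \left(-6\right) 5 \right)} - 271484}{437797 + X{\left(277 \right)}} = \frac{\left(48 + \left(-3\right) \left(-6\right) 5\right) - 271484}{437797 + 277} = \frac{\left(48 + 18 \cdot 5\right) - 271484}{438074} = \left(\left(48 + 90\right) - 271484\right) \frac{1}{438074} = \left(138 - 271484\right) \frac{1}{438074} = \left(-271346\right) \frac{1}{438074} = - \frac{135673}{219037}$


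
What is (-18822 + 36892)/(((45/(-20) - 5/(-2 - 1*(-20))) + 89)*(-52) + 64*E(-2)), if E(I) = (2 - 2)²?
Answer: -12510/3113 ≈ -4.0186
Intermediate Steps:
E(I) = 0 (E(I) = 0² = 0)
(-18822 + 36892)/(((45/(-20) - 5/(-2 - 1*(-20))) + 89)*(-52) + 64*E(-2)) = (-18822 + 36892)/(((45/(-20) - 5/(-2 - 1*(-20))) + 89)*(-52) + 64*0) = 18070/(((45*(-1/20) - 5/(-2 + 20)) + 89)*(-52) + 0) = 18070/(((-9/4 - 5/18) + 89)*(-52) + 0) = 18070/((-91/36 + 89)*(-52) + 0) = 18070/((3113/36)*(-52) + 0) = 18070/(-40469/9 + 0) = 18070/(-40469/9) = 18070*(-9/40469) = -12510/3113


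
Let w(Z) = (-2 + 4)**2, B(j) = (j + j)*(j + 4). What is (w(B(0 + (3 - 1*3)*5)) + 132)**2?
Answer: 18496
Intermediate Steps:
B(j) = 2*j*(4 + j) (B(j) = (2*j)*(4 + j) = 2*j*(4 + j))
w(Z) = 4 (w(Z) = 2**2 = 4)
(w(B(0 + (3 - 1*3)*5)) + 132)**2 = (4 + 132)**2 = 136**2 = 18496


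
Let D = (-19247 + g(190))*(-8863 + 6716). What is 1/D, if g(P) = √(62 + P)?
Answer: 1013/41860483541 + 6*√7/795349187279 ≈ 2.4219e-8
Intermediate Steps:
D = 41323309 - 12882*√7 (D = (-19247 + √(62 + 190))*(-8863 + 6716) = (-19247 + √252)*(-2147) = (-19247 + 6*√7)*(-2147) = 41323309 - 12882*√7 ≈ 4.1289e+7)
1/D = 1/(41323309 - 12882*√7)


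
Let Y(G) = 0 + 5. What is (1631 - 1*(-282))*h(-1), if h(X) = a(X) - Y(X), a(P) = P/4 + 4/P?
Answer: -70781/4 ≈ -17695.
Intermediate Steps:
Y(G) = 5
a(P) = 4/P + P/4 (a(P) = P*(¼) + 4/P = P/4 + 4/P = 4/P + P/4)
h(X) = -5 + 4/X + X/4 (h(X) = (4/X + X/4) - 1*5 = (4/X + X/4) - 5 = -5 + 4/X + X/4)
(1631 - 1*(-282))*h(-1) = (1631 - 1*(-282))*(-5 + 4/(-1) + (¼)*(-1)) = (1631 + 282)*(-5 + 4*(-1) - ¼) = 1913*(-5 - 4 - ¼) = 1913*(-37/4) = -70781/4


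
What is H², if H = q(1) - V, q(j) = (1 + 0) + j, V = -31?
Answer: 1089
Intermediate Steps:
q(j) = 1 + j
H = 33 (H = (1 + 1) - 1*(-31) = 2 + 31 = 33)
H² = 33² = 1089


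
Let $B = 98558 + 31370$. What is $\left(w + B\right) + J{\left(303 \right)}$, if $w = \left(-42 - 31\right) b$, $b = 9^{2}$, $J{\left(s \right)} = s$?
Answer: $124318$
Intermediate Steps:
$B = 129928$
$b = 81$
$w = -5913$ ($w = \left(-42 - 31\right) 81 = \left(-73\right) 81 = -5913$)
$\left(w + B\right) + J{\left(303 \right)} = \left(-5913 + 129928\right) + 303 = 124015 + 303 = 124318$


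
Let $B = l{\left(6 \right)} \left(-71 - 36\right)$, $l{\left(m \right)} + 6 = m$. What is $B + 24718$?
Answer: $24718$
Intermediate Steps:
$l{\left(m \right)} = -6 + m$
$B = 0$ ($B = \left(-6 + 6\right) \left(-71 - 36\right) = 0 \left(-107\right) = 0$)
$B + 24718 = 0 + 24718 = 24718$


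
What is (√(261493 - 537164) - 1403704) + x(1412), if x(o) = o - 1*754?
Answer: -1403046 + I*√275671 ≈ -1.403e+6 + 525.04*I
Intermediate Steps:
x(o) = -754 + o (x(o) = o - 754 = -754 + o)
(√(261493 - 537164) - 1403704) + x(1412) = (√(261493 - 537164) - 1403704) + (-754 + 1412) = (√(-275671) - 1403704) + 658 = (I*√275671 - 1403704) + 658 = (-1403704 + I*√275671) + 658 = -1403046 + I*√275671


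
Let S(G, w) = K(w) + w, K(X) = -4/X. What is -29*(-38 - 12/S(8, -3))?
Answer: 4466/5 ≈ 893.20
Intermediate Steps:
S(G, w) = w - 4/w (S(G, w) = -4/w + w = w - 4/w)
-29*(-38 - 12/S(8, -3)) = -29*(-38 - 12/(-3 - 4/(-3))) = -29*(-38 - 12/(-3 - 4*(-1/3))) = -29*(-38 - 12/(-3 + 4/3)) = -29*(-38 - 12/(-5/3)) = -29*(-38 - 12*(-3/5)) = -29*(-38 + 36/5) = -29*(-154/5) = 4466/5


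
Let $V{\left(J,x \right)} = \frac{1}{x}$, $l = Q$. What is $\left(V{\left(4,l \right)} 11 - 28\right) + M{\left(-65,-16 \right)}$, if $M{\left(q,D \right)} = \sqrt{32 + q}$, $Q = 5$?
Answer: $- \frac{129}{5} + i \sqrt{33} \approx -25.8 + 5.7446 i$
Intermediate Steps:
$l = 5$
$\left(V{\left(4,l \right)} 11 - 28\right) + M{\left(-65,-16 \right)} = \left(\frac{1}{5} \cdot 11 - 28\right) + \sqrt{32 - 65} = \left(\frac{1}{5} \cdot 11 - 28\right) + \sqrt{-33} = \left(\frac{11}{5} - 28\right) + i \sqrt{33} = - \frac{129}{5} + i \sqrt{33}$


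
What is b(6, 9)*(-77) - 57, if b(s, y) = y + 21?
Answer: -2367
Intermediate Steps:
b(s, y) = 21 + y
b(6, 9)*(-77) - 57 = (21 + 9)*(-77) - 57 = 30*(-77) - 57 = -2310 - 57 = -2367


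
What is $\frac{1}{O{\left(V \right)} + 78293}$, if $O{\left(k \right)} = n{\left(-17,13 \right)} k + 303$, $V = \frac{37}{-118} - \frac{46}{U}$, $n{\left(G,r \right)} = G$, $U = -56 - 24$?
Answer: $\frac{2360}{185476071} \approx 1.2724 \cdot 10^{-5}$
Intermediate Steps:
$U = -80$
$V = \frac{617}{2360}$ ($V = \frac{37}{-118} - \frac{46}{-80} = 37 \left(- \frac{1}{118}\right) - - \frac{23}{40} = - \frac{37}{118} + \frac{23}{40} = \frac{617}{2360} \approx 0.26144$)
$O{\left(k \right)} = 303 - 17 k$ ($O{\left(k \right)} = - 17 k + 303 = 303 - 17 k$)
$\frac{1}{O{\left(V \right)} + 78293} = \frac{1}{\left(303 - \frac{10489}{2360}\right) + 78293} = \frac{1}{\frac{704591}{2360} + 78293} = \frac{1}{\frac{185476071}{2360}} = \frac{2360}{185476071}$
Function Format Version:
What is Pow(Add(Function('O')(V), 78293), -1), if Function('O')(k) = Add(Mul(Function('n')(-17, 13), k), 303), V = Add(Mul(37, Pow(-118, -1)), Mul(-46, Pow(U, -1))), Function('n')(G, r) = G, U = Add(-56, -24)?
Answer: Rational(2360, 185476071) ≈ 1.2724e-5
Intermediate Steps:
U = -80
V = Rational(617, 2360) (V = Add(Mul(37, Pow(-118, -1)), Mul(-46, Pow(-80, -1))) = Add(Mul(37, Rational(-1, 118)), Mul(-46, Rational(-1, 80))) = Add(Rational(-37, 118), Rational(23, 40)) = Rational(617, 2360) ≈ 0.26144)
Function('O')(k) = Add(303, Mul(-17, k)) (Function('O')(k) = Add(Mul(-17, k), 303) = Add(303, Mul(-17, k)))
Pow(Add(Function('O')(V), 78293), -1) = Pow(Add(Add(303, Mul(-17, Rational(617, 2360))), 78293), -1) = Pow(Add(Add(303, Rational(-10489, 2360)), 78293), -1) = Pow(Add(Rational(704591, 2360), 78293), -1) = Pow(Rational(185476071, 2360), -1) = Rational(2360, 185476071)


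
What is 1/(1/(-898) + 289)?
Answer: 898/259521 ≈ 0.0034602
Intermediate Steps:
1/(1/(-898) + 289) = 1/(-1/898 + 289) = 1/(259521/898) = 898/259521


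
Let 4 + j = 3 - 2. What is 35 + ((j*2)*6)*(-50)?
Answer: 1835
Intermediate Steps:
j = -3 (j = -4 + (3 - 2) = -4 + 1 = -3)
35 + ((j*2)*6)*(-50) = 35 + (-3*2*6)*(-50) = 35 - 6*6*(-50) = 35 - 36*(-50) = 35 + 1800 = 1835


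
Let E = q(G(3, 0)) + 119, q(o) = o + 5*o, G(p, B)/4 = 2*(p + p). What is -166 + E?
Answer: 241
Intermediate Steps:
G(p, B) = 16*p (G(p, B) = 4*(2*(p + p)) = 4*(2*(2*p)) = 4*(4*p) = 16*p)
q(o) = 6*o
E = 407 (E = 6*(16*3) + 119 = 6*48 + 119 = 288 + 119 = 407)
-166 + E = -166 + 407 = 241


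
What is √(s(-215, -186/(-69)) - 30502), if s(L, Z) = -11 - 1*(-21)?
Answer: 66*I*√7 ≈ 174.62*I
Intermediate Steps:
s(L, Z) = 10 (s(L, Z) = -11 + 21 = 10)
√(s(-215, -186/(-69)) - 30502) = √(10 - 30502) = √(-30492) = 66*I*√7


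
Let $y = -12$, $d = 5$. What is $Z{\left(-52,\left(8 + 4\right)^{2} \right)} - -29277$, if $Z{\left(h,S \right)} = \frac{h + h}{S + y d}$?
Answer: $\frac{614791}{21} \approx 29276.0$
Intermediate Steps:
$Z{\left(h,S \right)} = \frac{2 h}{-60 + S}$ ($Z{\left(h,S \right)} = \frac{h + h}{S - 60} = \frac{2 h}{S - 60} = \frac{2 h}{-60 + S}$)
$Z{\left(-52,\left(8 + 4\right)^{2} \right)} - -29277 = 2 \left(-52\right) \frac{1}{-60 + \left(8 + 4\right)^{2}} - -29277 = 2 \left(-52\right) \frac{1}{-60 + 12^{2}} + 29277 = 2 \left(-52\right) \frac{1}{-60 + 144} + 29277 = 2 \left(-52\right) \frac{1}{84} + 29277 = - \frac{26}{21} + 29277 = \frac{614791}{21}$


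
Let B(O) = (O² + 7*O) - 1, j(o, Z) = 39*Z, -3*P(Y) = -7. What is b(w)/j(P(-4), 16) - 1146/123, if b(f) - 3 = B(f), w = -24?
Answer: -110779/12792 ≈ -8.6600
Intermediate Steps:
P(Y) = 7/3 (P(Y) = -⅓*(-7) = 7/3)
B(O) = -1 + O² + 7*O
b(f) = 2 + f² + 7*f (b(f) = 3 + (-1 + f² + 7*f) = 2 + f² + 7*f)
b(w)/j(P(-4), 16) - 1146/123 = (2 + (-24)² + 7*(-24))/((39*16)) - 1146/123 = (2 + 576 - 168)/624 - 1146*1/123 = 410*(1/624) - 382/41 = 205/312 - 382/41 = -110779/12792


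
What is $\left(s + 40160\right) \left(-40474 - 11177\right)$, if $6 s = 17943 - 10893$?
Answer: $-2134994085$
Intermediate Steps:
$s = 1175$ ($s = \frac{17943 - 10893}{6} = \frac{1}{6} \cdot 7050 = 1175$)
$\left(s + 40160\right) \left(-40474 - 11177\right) = \left(1175 + 40160\right) \left(-40474 - 11177\right) = 41335 \left(-51651\right) = -2134994085$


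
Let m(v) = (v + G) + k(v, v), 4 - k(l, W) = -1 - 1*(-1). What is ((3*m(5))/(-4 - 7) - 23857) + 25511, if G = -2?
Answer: 18173/11 ≈ 1652.1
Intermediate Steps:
k(l, W) = 4 (k(l, W) = 4 - (-1 - 1*(-1)) = 4 - (-1 + 1) = 4 - 1*0 = 4 + 0 = 4)
m(v) = 2 + v (m(v) = (v - 2) + 4 = (-2 + v) + 4 = 2 + v)
((3*m(5))/(-4 - 7) - 23857) + 25511 = ((3*(2 + 5))/(-4 - 7) - 23857) + 25511 = ((3*7)/(-11) - 23857) + 25511 = (21*(-1/11) - 23857) + 25511 = (-21/11 - 23857) + 25511 = -262448/11 + 25511 = 18173/11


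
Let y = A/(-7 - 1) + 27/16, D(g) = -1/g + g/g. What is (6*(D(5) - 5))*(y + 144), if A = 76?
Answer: -137277/40 ≈ -3431.9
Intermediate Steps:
D(g) = 1 - 1/g (D(g) = -1/g + 1 = 1 - 1/g)
y = -125/16 (y = 76/(-7 - 1) + 27/16 = 76/(-8) + 27*(1/16) = 76*(-⅛) + 27/16 = -19/2 + 27/16 = -125/16 ≈ -7.8125)
(6*(D(5) - 5))*(y + 144) = (6*((-1 + 5)/5 - 5))*(-125/16 + 144) = (6*((⅕)*4 - 5))*(2179/16) = (6*(⅘ - 5))*(2179/16) = (6*(-21/5))*(2179/16) = -126/5*2179/16 = -137277/40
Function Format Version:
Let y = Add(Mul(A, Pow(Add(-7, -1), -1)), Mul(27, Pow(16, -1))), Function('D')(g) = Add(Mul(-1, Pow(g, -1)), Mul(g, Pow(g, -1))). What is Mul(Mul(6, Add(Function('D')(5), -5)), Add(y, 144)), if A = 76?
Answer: Rational(-137277, 40) ≈ -3431.9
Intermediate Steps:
Function('D')(g) = Add(1, Mul(-1, Pow(g, -1))) (Function('D')(g) = Add(Mul(-1, Pow(g, -1)), 1) = Add(1, Mul(-1, Pow(g, -1))))
y = Rational(-125, 16) (y = Add(Mul(76, Pow(Add(-7, -1), -1)), Mul(27, Pow(16, -1))) = Add(Mul(76, Pow(-8, -1)), Mul(27, Rational(1, 16))) = Add(Mul(76, Rational(-1, 8)), Rational(27, 16)) = Add(Rational(-19, 2), Rational(27, 16)) = Rational(-125, 16) ≈ -7.8125)
Mul(Mul(6, Add(Function('D')(5), -5)), Add(y, 144)) = Mul(Mul(6, Add(Mul(Pow(5, -1), Add(-1, 5)), -5)), Add(Rational(-125, 16), 144)) = Mul(Mul(6, Add(Mul(Rational(1, 5), 4), -5)), Rational(2179, 16)) = Mul(Mul(6, Add(Rational(4, 5), -5)), Rational(2179, 16)) = Mul(Mul(6, Rational(-21, 5)), Rational(2179, 16)) = Mul(Rational(-126, 5), Rational(2179, 16)) = Rational(-137277, 40)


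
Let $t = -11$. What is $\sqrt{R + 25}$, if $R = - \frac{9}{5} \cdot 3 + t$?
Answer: $\frac{\sqrt{215}}{5} \approx 2.9326$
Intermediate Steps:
$R = - \frac{82}{5}$ ($R = - \frac{9}{5} \cdot 3 - 11 = \left(-9\right) \frac{1}{5} \cdot 3 - 11 = \left(- \frac{9}{5}\right) 3 - 11 = - \frac{27}{5} - 11 = - \frac{82}{5} \approx -16.4$)
$\sqrt{R + 25} = \sqrt{- \frac{82}{5} + 25} = \sqrt{\frac{43}{5}} = \frac{\sqrt{215}}{5}$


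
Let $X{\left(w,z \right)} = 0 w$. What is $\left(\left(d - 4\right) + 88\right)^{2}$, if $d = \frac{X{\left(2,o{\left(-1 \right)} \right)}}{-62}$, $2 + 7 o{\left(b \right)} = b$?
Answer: $7056$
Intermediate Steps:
$o{\left(b \right)} = - \frac{2}{7} + \frac{b}{7}$
$X{\left(w,z \right)} = 0$
$d = 0$ ($d = \frac{0}{-62} = 0 \left(- \frac{1}{62}\right) = 0$)
$\left(\left(d - 4\right) + 88\right)^{2} = \left(\left(0 - 4\right) + 88\right)^{2} = \left(-4 + 88\right)^{2} = 84^{2} = 7056$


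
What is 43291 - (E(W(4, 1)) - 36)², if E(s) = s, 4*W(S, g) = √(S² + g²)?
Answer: 671903/16 + 18*√17 ≈ 42068.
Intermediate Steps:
W(S, g) = √(S² + g²)/4
43291 - (E(W(4, 1)) - 36)² = 43291 - (√(4² + 1²)/4 - 36)² = 43291 - (√(16 + 1)/4 - 36)² = 43291 - (√17/4 - 36)² = 43291 - (-36 + √17/4)²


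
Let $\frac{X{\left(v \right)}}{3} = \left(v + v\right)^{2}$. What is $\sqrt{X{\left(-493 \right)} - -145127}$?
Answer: $\sqrt{3061715} \approx 1749.8$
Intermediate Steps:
$X{\left(v \right)} = 12 v^{2}$ ($X{\left(v \right)} = 3 \left(v + v\right)^{2} = 3 \left(2 v\right)^{2} = 3 \cdot 4 v^{2} = 12 v^{2}$)
$\sqrt{X{\left(-493 \right)} - -145127} = \sqrt{12 \left(-493\right)^{2} - -145127} = \sqrt{12 \cdot 243049 + 145127} = \sqrt{2916588 + 145127} = \sqrt{3061715}$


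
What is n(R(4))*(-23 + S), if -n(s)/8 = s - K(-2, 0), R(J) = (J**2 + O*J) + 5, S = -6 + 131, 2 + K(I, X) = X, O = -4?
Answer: -5712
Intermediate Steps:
K(I, X) = -2 + X
S = 125
R(J) = 5 + J**2 - 4*J (R(J) = (J**2 - 4*J) + 5 = 5 + J**2 - 4*J)
n(s) = -16 - 8*s (n(s) = -8*(s - (-2 + 0)) = -8*(s - 1*(-2)) = -8*(s + 2) = -8*(2 + s) = -16 - 8*s)
n(R(4))*(-23 + S) = (-16 - 8*(5 + 4**2 - 4*4))*(-23 + 125) = (-16 - 8*(5 + 16 - 16))*102 = (-16 - 8*5)*102 = (-16 - 40)*102 = -56*102 = -5712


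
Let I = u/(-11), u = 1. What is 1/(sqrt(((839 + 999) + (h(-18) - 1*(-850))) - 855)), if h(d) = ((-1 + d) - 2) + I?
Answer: sqrt(219241)/19931 ≈ 0.023493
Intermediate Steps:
I = -1/11 (I = 1/(-11) = 1*(-1/11) = -1/11 ≈ -0.090909)
h(d) = -34/11 + d (h(d) = ((-1 + d) - 2) - 1/11 = (-3 + d) - 1/11 = -34/11 + d)
1/(sqrt(((839 + 999) + (h(-18) - 1*(-850))) - 855)) = 1/(sqrt(((839 + 999) + ((-34/11 - 18) - 1*(-850))) - 855)) = 1/(sqrt((1838 + (-232/11 + 850)) - 855)) = 1/(sqrt((1838 + 9118/11) - 855)) = 1/(sqrt(29336/11 - 855)) = 1/(sqrt(19931/11)) = 1/(sqrt(219241)/11) = sqrt(219241)/19931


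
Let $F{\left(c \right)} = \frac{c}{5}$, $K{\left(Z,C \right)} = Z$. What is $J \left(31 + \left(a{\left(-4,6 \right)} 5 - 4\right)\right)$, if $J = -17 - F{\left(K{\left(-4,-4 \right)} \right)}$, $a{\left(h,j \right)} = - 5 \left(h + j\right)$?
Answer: $\frac{1863}{5} \approx 372.6$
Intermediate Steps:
$F{\left(c \right)} = \frac{c}{5}$ ($F{\left(c \right)} = c \frac{1}{5} = \frac{c}{5}$)
$a{\left(h,j \right)} = - 5 h - 5 j$
$J = - \frac{81}{5}$ ($J = -17 - \frac{1}{5} \left(-4\right) = -17 - - \frac{4}{5} = -17 + \frac{4}{5} = - \frac{81}{5} \approx -16.2$)
$J \left(31 + \left(a{\left(-4,6 \right)} 5 - 4\right)\right) = - \frac{81 \left(31 + \left(\left(\left(-5\right) \left(-4\right) - 30\right) 5 - 4\right)\right)}{5} = - \frac{81 \left(31 + \left(\left(20 - 30\right) 5 - 4\right)\right)}{5} = - \frac{81 \left(31 - 54\right)}{5} = \left(- \frac{81}{5}\right) \left(-23\right) = \frac{1863}{5}$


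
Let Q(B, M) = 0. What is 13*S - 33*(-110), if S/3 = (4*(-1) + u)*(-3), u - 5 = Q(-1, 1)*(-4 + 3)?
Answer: 3513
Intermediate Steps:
u = 5 (u = 5 + 0*(-4 + 3) = 5 + 0*(-1) = 5 + 0 = 5)
S = -9 (S = 3*((4*(-1) + 5)*(-3)) = 3*((-4 + 5)*(-3)) = 3*(1*(-3)) = 3*(-3) = -9)
13*S - 33*(-110) = 13*(-9) - 33*(-110) = -117 + 3630 = 3513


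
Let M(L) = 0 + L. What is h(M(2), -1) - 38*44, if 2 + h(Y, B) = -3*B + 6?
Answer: -1665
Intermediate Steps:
M(L) = L
h(Y, B) = 4 - 3*B (h(Y, B) = -2 + (-3*B + 6) = -2 + (6 - 3*B) = 4 - 3*B)
h(M(2), -1) - 38*44 = (4 - 3*(-1)) - 38*44 = (4 + 3) - 1672 = 7 - 1672 = -1665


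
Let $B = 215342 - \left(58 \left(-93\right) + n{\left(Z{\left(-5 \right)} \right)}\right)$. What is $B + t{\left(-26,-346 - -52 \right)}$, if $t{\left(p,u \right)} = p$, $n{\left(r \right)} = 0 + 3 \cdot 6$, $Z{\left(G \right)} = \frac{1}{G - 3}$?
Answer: $220692$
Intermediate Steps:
$Z{\left(G \right)} = \frac{1}{-3 + G}$
$n{\left(r \right)} = 18$ ($n{\left(r \right)} = 0 + 18 = 18$)
$B = 220718$ ($B = 215342 - \left(58 \left(-93\right) + 18\right) = 215342 - \left(-5394 + 18\right) = 215342 - -5376 = 215342 + 5376 = 220718$)
$B + t{\left(-26,-346 - -52 \right)} = 220718 - 26 = 220692$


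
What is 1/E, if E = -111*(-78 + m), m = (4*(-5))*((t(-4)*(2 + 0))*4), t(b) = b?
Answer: -1/62382 ≈ -1.6030e-5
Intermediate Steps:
m = 640 (m = (4*(-5))*(-4*(2 + 0)*4) = -20*(-4*2)*4 = -(-160)*4 = -20*(-32) = 640)
E = -62382 (E = -111*(-78 + 640) = -111*562 = -62382)
1/E = 1/(-62382) = -1/62382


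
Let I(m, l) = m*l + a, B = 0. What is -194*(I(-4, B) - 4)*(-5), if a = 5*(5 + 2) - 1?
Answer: 29100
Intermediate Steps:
a = 34 (a = 5*7 - 1 = 35 - 1 = 34)
I(m, l) = 34 + l*m (I(m, l) = m*l + 34 = l*m + 34 = 34 + l*m)
-194*(I(-4, B) - 4)*(-5) = -194*((34 + 0*(-4)) - 4)*(-5) = -194*((34 + 0) - 4)*(-5) = -194*(34 - 4)*(-5) = -5820*(-5) = -194*(-150) = 29100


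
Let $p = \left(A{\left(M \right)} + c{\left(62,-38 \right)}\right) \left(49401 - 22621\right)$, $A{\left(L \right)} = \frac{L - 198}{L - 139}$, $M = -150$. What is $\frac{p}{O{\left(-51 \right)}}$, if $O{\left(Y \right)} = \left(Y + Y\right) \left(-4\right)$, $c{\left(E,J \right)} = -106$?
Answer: $- \frac{101382385}{14739} \approx -6878.5$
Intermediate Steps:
$A{\left(L \right)} = \frac{-198 + L}{-139 + L}$
$O{\left(Y \right)} = - 8 Y$ ($O{\left(Y \right)} = 2 Y \left(-4\right) = - 8 Y$)
$p = - \frac{811059080}{289}$ ($p = \left(\frac{-198 - 150}{-139 - 150} - 106\right) \left(49401 - 22621\right) = \left(\frac{1}{-289} \left(-348\right) - 106\right) 26780 = \left(\left(- \frac{1}{289}\right) \left(-348\right) - 106\right) 26780 = \left(\frac{348}{289} - 106\right) 26780 = \left(- \frac{30286}{289}\right) 26780 = - \frac{811059080}{289} \approx -2.8064 \cdot 10^{6}$)
$\frac{p}{O{\left(-51 \right)}} = - \frac{811059080}{289 \left(\left(-8\right) \left(-51\right)\right)} = - \frac{811059080}{289 \cdot 408} = \left(- \frac{811059080}{289}\right) \frac{1}{408} = - \frac{101382385}{14739}$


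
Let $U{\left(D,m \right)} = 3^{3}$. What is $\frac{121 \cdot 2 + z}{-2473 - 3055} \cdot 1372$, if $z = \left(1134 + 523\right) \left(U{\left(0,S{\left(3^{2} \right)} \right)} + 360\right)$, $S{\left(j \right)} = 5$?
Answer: $- \frac{220034843}{1382} \approx -1.5921 \cdot 10^{5}$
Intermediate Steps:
$U{\left(D,m \right)} = 27$
$z = 641259$ ($z = \left(1134 + 523\right) \left(27 + 360\right) = 1657 \cdot 387 = 641259$)
$\frac{121 \cdot 2 + z}{-2473 - 3055} \cdot 1372 = \frac{121 \cdot 2 + 641259}{-2473 - 3055} \cdot 1372 = \frac{242 + 641259}{-5528} \cdot 1372 = 641501 \left(- \frac{1}{5528}\right) 1372 = \left(- \frac{641501}{5528}\right) 1372 = - \frac{220034843}{1382}$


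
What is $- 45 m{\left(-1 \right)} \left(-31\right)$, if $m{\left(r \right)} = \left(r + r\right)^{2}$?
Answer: $5580$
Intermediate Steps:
$m{\left(r \right)} = 4 r^{2}$ ($m{\left(r \right)} = \left(2 r\right)^{2} = 4 r^{2}$)
$- 45 m{\left(-1 \right)} \left(-31\right) = - 45 \cdot 4 \left(-1\right)^{2} \left(-31\right) = - 45 \cdot 4 \cdot 1 \left(-31\right) = \left(-45\right) 4 \left(-31\right) = \left(-180\right) \left(-31\right) = 5580$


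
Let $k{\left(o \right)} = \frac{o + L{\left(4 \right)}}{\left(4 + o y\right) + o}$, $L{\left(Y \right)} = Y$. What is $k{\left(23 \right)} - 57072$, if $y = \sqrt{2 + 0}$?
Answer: $- \frac{18777417}{329} + \frac{621 \sqrt{2}}{329} \approx -57072.0$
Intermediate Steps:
$y = \sqrt{2} \approx 1.4142$
$k{\left(o \right)} = \frac{4 + o}{4 + o + o \sqrt{2}}$ ($k{\left(o \right)} = \frac{o + 4}{\left(4 + o \sqrt{2}\right) + o} = \frac{4 + o}{4 + o + o \sqrt{2}}$)
$k{\left(23 \right)} - 57072 = \frac{4 + 23}{4 + 23 + 23 \sqrt{2}} - 57072 = \frac{1}{27 + 23 \sqrt{2}} \cdot 27 - 57072 = \frac{27}{27 + 23 \sqrt{2}} - 57072 = -57072 + \frac{27}{27 + 23 \sqrt{2}}$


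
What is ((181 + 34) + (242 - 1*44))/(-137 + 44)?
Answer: -413/93 ≈ -4.4409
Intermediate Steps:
((181 + 34) + (242 - 1*44))/(-137 + 44) = (215 + (242 - 44))/(-93) = (215 + 198)*(-1/93) = 413*(-1/93) = -413/93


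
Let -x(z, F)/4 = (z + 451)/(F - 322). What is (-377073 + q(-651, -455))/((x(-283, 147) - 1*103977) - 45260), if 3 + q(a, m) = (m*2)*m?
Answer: -924350/3730829 ≈ -0.24776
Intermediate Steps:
x(z, F) = -4*(451 + z)/(-322 + F) (x(z, F) = -4*(z + 451)/(F - 322) = -4*(451 + z)/(-322 + F))
q(a, m) = -3 + 2*m² (q(a, m) = -3 + (m*2)*m = -3 + (2*m)*m = -3 + 2*m²)
(-377073 + q(-651, -455))/((x(-283, 147) - 1*103977) - 45260) = (-377073 + (-3 + 2*(-455)²))/((4*(-451 - 1*(-283))/(-322 + 147) - 1*103977) - 45260) = (-377073 + (-3 + 2*207025))/((4*(-451 + 283)/(-175) - 103977) - 45260) = (-377073 + (-3 + 414050))/((4*(-1/175)*(-168) - 103977) - 45260) = (-377073 + 414047)/((96/25 - 103977) - 45260) = 36974/(-2599329/25 - 45260) = 36974/(-3730829/25) = 36974*(-25/3730829) = -924350/3730829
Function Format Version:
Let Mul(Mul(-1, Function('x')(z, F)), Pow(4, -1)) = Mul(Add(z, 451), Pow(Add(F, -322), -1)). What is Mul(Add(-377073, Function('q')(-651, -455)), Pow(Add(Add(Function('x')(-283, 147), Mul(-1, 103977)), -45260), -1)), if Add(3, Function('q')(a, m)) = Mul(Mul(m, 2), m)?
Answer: Rational(-924350, 3730829) ≈ -0.24776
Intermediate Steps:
Function('x')(z, F) = Mul(-4, Pow(Add(-322, F), -1), Add(451, z)) (Function('x')(z, F) = Mul(-4, Mul(Add(z, 451), Pow(Add(F, -322), -1))) = Mul(-4, Mul(Add(451, z), Pow(Add(-322, F), -1))) = Mul(-4, Mul(Pow(Add(-322, F), -1), Add(451, z))) = Mul(-4, Pow(Add(-322, F), -1), Add(451, z)))
Function('q')(a, m) = Add(-3, Mul(2, Pow(m, 2))) (Function('q')(a, m) = Add(-3, Mul(Mul(m, 2), m)) = Add(-3, Mul(Mul(2, m), m)) = Add(-3, Mul(2, Pow(m, 2))))
Mul(Add(-377073, Function('q')(-651, -455)), Pow(Add(Add(Function('x')(-283, 147), Mul(-1, 103977)), -45260), -1)) = Mul(Add(-377073, Add(-3, Mul(2, Pow(-455, 2)))), Pow(Add(Add(Mul(4, Pow(Add(-322, 147), -1), Add(-451, Mul(-1, -283))), Mul(-1, 103977)), -45260), -1)) = Mul(Add(-377073, Add(-3, Mul(2, 207025))), Pow(Add(Add(Mul(4, Pow(-175, -1), Add(-451, 283)), -103977), -45260), -1)) = Mul(Add(-377073, Add(-3, 414050)), Pow(Add(Add(Mul(4, Rational(-1, 175), -168), -103977), -45260), -1)) = Mul(Add(-377073, 414047), Pow(Add(Add(Rational(96, 25), -103977), -45260), -1)) = Mul(36974, Pow(Add(Rational(-2599329, 25), -45260), -1)) = Mul(36974, Pow(Rational(-3730829, 25), -1)) = Mul(36974, Rational(-25, 3730829)) = Rational(-924350, 3730829)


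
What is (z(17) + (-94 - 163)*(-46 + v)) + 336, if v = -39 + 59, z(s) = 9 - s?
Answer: 7010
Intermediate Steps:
v = 20
(z(17) + (-94 - 163)*(-46 + v)) + 336 = ((9 - 1*17) + (-94 - 163)*(-46 + 20)) + 336 = ((9 - 17) - 257*(-26)) + 336 = (-8 + 6682) + 336 = 6674 + 336 = 7010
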